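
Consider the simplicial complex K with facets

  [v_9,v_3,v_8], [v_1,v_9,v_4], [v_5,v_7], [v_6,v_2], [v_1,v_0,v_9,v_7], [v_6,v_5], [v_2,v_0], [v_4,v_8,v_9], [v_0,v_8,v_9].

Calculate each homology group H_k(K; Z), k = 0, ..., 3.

Take the total order v_0 < v_1 < v_2 < v_3 < v_4 < v_5 < v_6 < v_7 < v_8 < v_9 on the vertex set. Then K (dimension 3) consists of the simplices:

  0-simplices (10): [v_0], [v_1], [v_2], [v_3], [v_4], [v_5], [v_6], [v_7], [v_8], [v_9]
  1-simplices (17): (17 of them)
  2-simplices (8): [v_0,v_1,v_7], [v_0,v_1,v_9], [v_0,v_7,v_9], [v_0,v_8,v_9], [v_1,v_4,v_9], [v_1,v_7,v_9], [v_3,v_8,v_9], [v_4,v_8,v_9]
  3-simplices (1): [v_0,v_1,v_7,v_9]

Hence C_0 ≅ Z^10, C_1 ≅ Z^17, C_2 ≅ Z^8, C_3 ≅ Z^1.

Boundary ∂_1: C_1 → C_0 maps an edge to its endpoints' difference, ∂[p,q] = q − p.
The 10×17 boundary matrix has rank 9 and Smith normal form diag(1,1,1,1,1,1,1,1,1).

The boundary map ∂_2: C_2 → C_1 acts by ∂[p,q,r] = [q,r] − [p,r] + [p,q]. For instance
  ∂[v_0,v_8,v_9] = [v_8,v_9] − [v_0,v_9] + [v_0,v_8],
  ∂[v_0,v_1,v_7] = [v_1,v_7] − [v_0,v_7] + [v_0,v_1].
As a 17×8 matrix over Z this has rank 7, with invariant factors (1,1,1,1,1,1,1).

Boundary ∂_3: C_3 → C_2 sends each 3-simplex σ to the alternating sum Σ_i (−1)^i (σ with its i-th vertex removed). For instance
  ∂[v_0,v_1,v_7,v_9] = [v_1,v_7,v_9] − [v_0,v_7,v_9] + [v_0,v_1,v_9] − [v_0,v_1,v_7].
The 8×1 boundary matrix has rank 1 and Smith normal form diag(1).

Reading off H_k = ker ∂_k / im ∂_{k+1}:

  H_0: rank C_0 − rank ∂_1 = 10 − 9 = 1, and the invariant factors of ∂_1 are all 1, so H_0 ≅ Z.
  H_1: rank ker ∂_1 − rank ∂_2 = (17 − 9) − 7 = 1, and the invariant factors of ∂_2 are all 1, so H_1 ≅ Z.
  H_2: rank ker ∂_2 − rank ∂_3 = (8 − 7) − 1 = 0, and the invariant factors of ∂_3 are all 1, so H_2 ≅ 0.
  H_3: rank ker ∂_3 − rank ∂_4 = (1 − 1) − 0 = 0, and there is no ∂_4, so H_3 ≅ 0.

H_0 = Z,  H_1 = Z,  H_2 = 0,  H_3 = 0.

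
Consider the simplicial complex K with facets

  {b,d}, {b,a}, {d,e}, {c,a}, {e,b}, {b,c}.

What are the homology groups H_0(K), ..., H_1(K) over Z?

H_0 = Z,  H_1 = Z^2.

Take the total order a < b < c < d < e on the vertex set. Then K (dimension 1) consists of the simplices:

  0-simplices (5): a, b, c, d, e
  1-simplices (6): ab, ac, bc, bd, be, de

so the chain groups are C_0 ≅ Z^5, C_1 ≅ Z^6.

∂_1: C_1 → C_0 maps an edge to its endpoints' difference, ∂[p,q] = q − p.
This gives a 5×6 integer matrix of rank 4; reducing to Smith normal form yields diagonal entries (1,1,1,1).

Now H_k = ker ∂_k / im ∂_{k+1}, so:

  H_0: rank C_0 − rank ∂_1 = 5 − 4 = 1, and the invariant factors of ∂_1 are all 1, so H_0 ≅ Z.
  H_1: rank ker ∂_1 − rank ∂_2 = (6 − 4) − 0 = 2, and there is no ∂_2, so H_1 ≅ Z^2.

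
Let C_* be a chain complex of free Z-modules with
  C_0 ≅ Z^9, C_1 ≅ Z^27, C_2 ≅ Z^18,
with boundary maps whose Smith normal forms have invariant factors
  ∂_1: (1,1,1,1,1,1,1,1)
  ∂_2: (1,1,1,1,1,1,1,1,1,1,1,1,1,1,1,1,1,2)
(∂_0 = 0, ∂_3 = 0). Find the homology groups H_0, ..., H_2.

H_0 = Z,  H_1 = Z ⊕ Z/2,  H_2 = 0.

H_0: b_0 = 9 − 0 − 8 = 1; torsion from ∂_1 factors > 1: none. So H_0 = Z.
H_1: b_1 = 27 − 8 − 18 = 1; torsion from ∂_2 factors > 1: [2]. So H_1 = Z ⊕ Z/2.
H_2: b_2 = 18 − 18 − 0 = 0; torsion from ∂_3 factors > 1: none. So H_2 = 0.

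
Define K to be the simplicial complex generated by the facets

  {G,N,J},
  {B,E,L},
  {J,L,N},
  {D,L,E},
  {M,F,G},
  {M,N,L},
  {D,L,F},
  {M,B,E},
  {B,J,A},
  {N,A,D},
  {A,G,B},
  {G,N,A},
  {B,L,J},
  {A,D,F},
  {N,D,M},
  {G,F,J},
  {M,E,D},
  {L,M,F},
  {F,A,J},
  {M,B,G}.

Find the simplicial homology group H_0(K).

We work with the vertex ordering A < B < D < E < F < G < J < L < M < N. The simplices of K, each written with vertices in increasing order, are:

  0-simplices (10): A, B, D, E, F, G, J, L, M, N
  1-simplices (30): AB, AD, AF, AG, AJ, AN, BE, BG, BJ, BL, BM, DE, DF, DL, DM, DN, EL, EM, FG, FJ, FL, FM, GJ, GM, GN, JL, JN, LM, LN, MN
  2-simplices (20): ABG, ABJ, ADF, ADN, AFJ, AGN, BEL, BEM, BGM, BJL, DEL, DEM, DFL, DMN, FGJ, FGM, FLM, GJN, JLN, LMN

so the chain groups are C_0 ≅ Z^10, C_1 ≅ Z^30, C_2 ≅ Z^20.

The boundary map ∂_1: C_1 → C_0 maps an edge to its endpoints' difference, ∂[p,q] = q − p.
The 10×30 boundary matrix has rank 9 and Smith normal form diag(1,1,1,1,1,1,1,1,1).

The boundary map ∂_2: C_2 → C_1 sends each 2-simplex [p,q,r] to [q,r] − [p,r] + [p,q]. For instance
  ∂JLN = LN − JN + JL,
  ∂BEM = EM − BM + BE.
The 30×20 boundary matrix has rank 20 and Smith normal form diag(1,1,1,1,1,1,1,1,1,1,1,1,1,1,1,1,1,1,1,2).

Computing H_k = (kernel of ∂_k) / (image of ∂_{k+1}):

  H_0: rank C_0 − rank ∂_1 = 10 − 9 = 1, and the invariant factors of ∂_1 are all 1, so H_0 = Z.

H_0 ≅ Z.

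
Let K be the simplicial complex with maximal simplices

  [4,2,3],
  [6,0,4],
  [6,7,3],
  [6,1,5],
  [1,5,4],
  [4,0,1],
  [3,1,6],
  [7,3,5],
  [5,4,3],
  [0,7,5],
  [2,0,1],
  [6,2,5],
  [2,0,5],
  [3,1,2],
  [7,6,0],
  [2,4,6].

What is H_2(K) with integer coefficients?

H_2 = Z.

Fix the vertex order 0 < 1 < 2 < 3 < 4 < 5 < 6 < 7 and write every simplex with vertices in increasing order. Then dim K = 2 and the simplices of K are:

  0-simplices (8): [0], [1], [2], [3], [4], [5], [6], [7]
  1-simplices (24): (24 of them)
  2-simplices (16): [0,1,2], [0,1,4], [0,2,5], [0,4,6], [0,5,7], [0,6,7], [1,2,3], [1,3,6], [1,4,5], [1,5,6], [2,3,4], [2,4,6], [2,5,6], [3,4,5], [3,5,7], [3,6,7]

so the chain groups are C_0 ≅ Z^8, C_1 ≅ Z^24, C_2 ≅ Z^16.

The boundary map ∂_1: C_1 → C_0 maps an edge to its endpoints' difference, ∂[p,q] = q − p. For instance
  ∂[3,7] = [7] − [3].
This gives a 8×24 integer matrix of rank 7; reducing to Smith normal form yields diagonal entries (1,1,1,1,1,1,1).

Boundary ∂_2: C_2 → C_1 acts by ∂[p,q,r] = [q,r] − [p,r] + [p,q]. For instance
  ∂[0,5,7] = [5,7] − [0,7] + [0,5],
  ∂[0,6,7] = [6,7] − [0,7] + [0,6].
The resulting 24×16 matrix has rank 15, and its Smith normal form has invariant factors (1,1,1,1,1,1,1,1,1,1,1,1,1,1,1).

From H_k ≅ ker(∂_k) / im(∂_{k+1}) we obtain:

  H_2: rank ker ∂_2 − rank ∂_3 = (16 − 15) − 0 = 1, and there is no ∂_3, so H_2 = Z.

(K is a triangulation of the torus T^2.)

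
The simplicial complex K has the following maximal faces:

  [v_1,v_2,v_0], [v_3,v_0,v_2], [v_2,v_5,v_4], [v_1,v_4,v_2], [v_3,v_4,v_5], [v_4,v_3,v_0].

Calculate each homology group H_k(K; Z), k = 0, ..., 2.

H_0 ≅ Z,  H_1 ≅ Z,  H_2 = 0.

We work with the vertex ordering v_0 < v_1 < v_2 < v_3 < v_4 < v_5. The simplices of K, each written with vertices in increasing order, are:

  0-simplices (6): [v_0], [v_1], [v_2], [v_3], [v_4], [v_5]
  1-simplices (12): [v_0,v_1], [v_0,v_2], [v_0,v_3], [v_0,v_4], [v_1,v_2], [v_1,v_4], [v_2,v_3], [v_2,v_4], [v_2,v_5], [v_3,v_4], [v_3,v_5], [v_4,v_5]
  2-simplices (6): [v_0,v_1,v_2], [v_0,v_2,v_3], [v_0,v_3,v_4], [v_1,v_2,v_4], [v_2,v_4,v_5], [v_3,v_4,v_5]

so the chain groups are C_0 ≅ Z^6, C_1 ≅ Z^12, C_2 ≅ Z^6.

Boundary ∂_1: C_1 → C_0 is given by ∂[p,q] = [q] − [p].
As a 6×12 matrix over Z this has rank 5, with invariant factors (1,1,1,1,1).

∂_2: C_2 → C_1 sends each 2-simplex [p,q,r] to [q,r] − [p,r] + [p,q]. For instance
  ∂[v_2,v_4,v_5] = [v_4,v_5] − [v_2,v_5] + [v_2,v_4],
  ∂[v_3,v_4,v_5] = [v_4,v_5] − [v_3,v_5] + [v_3,v_4].
The resulting 12×6 matrix has rank 6, and its Smith normal form has invariant factors (1,1,1,1,1,1).

From H_k ≅ ker(∂_k) / im(∂_{k+1}) we obtain:

  H_0: rank C_0 − rank ∂_1 = 6 − 5 = 1, and the invariant factors of ∂_1 are all 1, so H_0 ≅ Z.
  H_1: rank ker ∂_1 − rank ∂_2 = (12 − 5) − 6 = 1, and the invariant factors of ∂_2 are all 1, so H_1 ≅ Z.
  H_2: rank ker ∂_2 − rank ∂_3 = (6 − 6) − 0 = 0, and there is no ∂_3, so H_2 ≅ 0.

As a check, the Euler characteristic is 6 − 12 + 6 = 0, which agrees with 1 − 1 + 0 = 0.
(K is a triangulation of the cylinder S^1 x I.)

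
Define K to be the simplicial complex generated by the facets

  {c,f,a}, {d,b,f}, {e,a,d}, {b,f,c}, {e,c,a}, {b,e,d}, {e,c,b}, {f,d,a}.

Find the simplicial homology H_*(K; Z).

H_0 ≅ Z,  H_1 = 0,  H_2 ≅ Z.

Order the vertices as a < b < c < d < e < f. Listing each simplex with vertices in this order, K has dimension 2 with simplices:

  0-simplices (6): a, b, c, d, e, f
  1-simplices (12): ac, ad, ae, af, bc, bd, be, bf, ce, cf, de, df
  2-simplices (8): ace, acf, ade, adf, bce, bcf, bde, bdf

giving chain groups C_0 ≅ Z^6, C_1 ≅ Z^12, C_2 ≅ Z^8.

The boundary map ∂_1: C_1 → C_0 maps an edge to its endpoints' difference, ∂[p,q] = q − p.
As a 6×12 matrix over Z this has rank 5, with invariant factors (1,1,1,1,1).

The boundary map ∂_2: C_2 → C_1 maps a triangle to the signed sum of its edges. For instance
  ∂adf = df − af + ad,
  ∂bcf = cf − bf + bc.
This gives a 12×8 integer matrix of rank 7; reducing to Smith normal form yields diagonal entries (1,1,1,1,1,1,1).

Reading off H_k = ker ∂_k / im ∂_{k+1}:

  H_0: rank C_0 − rank ∂_1 = 6 − 5 = 1, and the invariant factors of ∂_1 are all 1, so H_0 = Z.
  H_1: rank ker ∂_1 − rank ∂_2 = (12 − 5) − 7 = 0, and the invariant factors of ∂_2 are all 1, so H_1 = 0.
  H_2: rank ker ∂_2 − rank ∂_3 = (8 − 7) − 0 = 1, and there is no ∂_3, so H_2 = Z.

As a check, the Euler characteristic is 6 − 12 + 8 = 2, which agrees with 1 − 0 + 1 = 2.
(K is a triangulation of the 2-sphere S^2.)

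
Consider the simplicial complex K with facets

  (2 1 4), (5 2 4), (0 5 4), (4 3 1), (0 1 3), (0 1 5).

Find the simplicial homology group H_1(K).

H_1 = Z.

Fix the vertex order 0 < 1 < 2 < 3 < 4 < 5 and write every simplex with vertices in increasing order. Then dim K = 2 and the simplices of K are:

  0-simplices (6): [0], [1], [2], [3], [4], [5]
  1-simplices (12): [0,1], [0,3], [0,4], [0,5], [1,2], [1,3], [1,4], [1,5], [2,4], [2,5], [3,4], [4,5]
  2-simplices (6): [0,1,3], [0,1,5], [0,4,5], [1,2,4], [1,3,4], [2,4,5]

so the chain groups are C_0 ≅ Z^6, C_1 ≅ Z^12, C_2 ≅ Z^6.

Boundary ∂_1: C_1 → C_0 sends each edge [p,q] (with p < q) to q − p. For instance
  ∂[0,3] = [3] − [0].
This gives a 6×12 integer matrix of rank 5; reducing to Smith normal form yields diagonal entries (1,1,1,1,1).

The boundary map ∂_2: C_2 → C_1 acts by ∂[p,q,r] = [q,r] − [p,r] + [p,q]. For instance
  ∂[0,1,3] = [1,3] − [0,3] + [0,1],
  ∂[1,3,4] = [3,4] − [1,4] + [1,3].
The resulting 12×6 matrix has rank 6, and its Smith normal form has invariant factors (1,1,1,1,1,1).

Now H_k = ker ∂_k / im ∂_{k+1}, so:

  H_1: rank ker ∂_1 − rank ∂_2 = (12 − 5) − 6 = 1, and the invariant factors of ∂_2 are all 1, so H_1 ≅ Z.

(K is a triangulation of the cylinder S^1 x I.)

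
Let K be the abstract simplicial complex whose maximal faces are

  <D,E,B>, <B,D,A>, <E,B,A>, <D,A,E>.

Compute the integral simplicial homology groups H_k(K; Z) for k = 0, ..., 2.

H_0 = Z,  H_1 = 0,  H_2 = Z.

Order the vertices as A < B < D < E. Listing each simplex with vertices in this order, K has dimension 2 with simplices:

  0-simplices (4): A, B, D, E
  1-simplices (6): AB, AD, AE, BD, BE, DE
  2-simplices (4): ABD, ABE, ADE, BDE

giving chain groups C_0 ≅ Z^4, C_1 ≅ Z^6, C_2 ≅ Z^4.

Boundary ∂_1: C_1 → C_0 is given by ∂[p,q] = [q] − [p]. For instance
  ∂AD = D − A.
The 4×6 boundary matrix has rank 3 and Smith normal form diag(1,1,1).

The boundary map ∂_2: C_2 → C_1 maps a triangle to the signed sum of its edges. For instance
  ∂ABE = BE − AE + AB,
  ∂BDE = DE − BE + BD.
The resulting 6×4 matrix has rank 3, and its Smith normal form has invariant factors (1,1,1).

Reading off H_k = ker ∂_k / im ∂_{k+1}:

  H_0: rank C_0 − rank ∂_1 = 4 − 3 = 1, and the invariant factors of ∂_1 are all 1, so H_0 = Z.
  H_1: rank ker ∂_1 − rank ∂_2 = (6 − 3) − 3 = 0, and the invariant factors of ∂_2 are all 1, so H_1 = 0.
  H_2: rank ker ∂_2 − rank ∂_3 = (4 − 3) − 0 = 1, and there is no ∂_3, so H_2 = Z.

As a check, the Euler characteristic is 4 − 6 + 4 = 2, which agrees with 1 − 0 + 1 = 2.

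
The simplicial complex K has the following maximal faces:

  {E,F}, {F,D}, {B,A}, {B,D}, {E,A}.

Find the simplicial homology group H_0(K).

H_0 = Z.

Order the vertices as A < B < D < E < F. Listing each simplex with vertices in this order, K has dimension 1 with simplices:

  0-simplices (5): A, B, D, E, F
  1-simplices (5): AB, AE, BD, DF, EF

giving chain groups C_0 ≅ Z^5, C_1 ≅ Z^5.

Boundary ∂_1: C_1 → C_0 maps an edge to its endpoints' difference, ∂[p,q] = q − p.
The 5×5 boundary matrix has rank 4 and Smith normal form diag(1,1,1,1).

Reading off H_k = ker ∂_k / im ∂_{k+1}:

  H_0: rank C_0 − rank ∂_1 = 5 − 4 = 1, and the invariant factors of ∂_1 are all 1, so H_0 ≅ Z.

(K is a triangulation of the circle S^1.)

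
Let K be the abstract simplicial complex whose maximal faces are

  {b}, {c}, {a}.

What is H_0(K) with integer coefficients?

We work with the vertex ordering a < b < c. The simplices of K, each written with vertices in increasing order, are:

  0-simplices (3): a, b, c

giving chain groups C_0 ≅ Z^3.

Reading off H_k = ker ∂_k / im ∂_{k+1}:

  H_0: rank C_0 − rank ∂_1 = 3 − 0 = 3, and there is no ∂_1, so H_0 = Z^3.

(K is a triangulation of a set of 3 points.)

H_0 = Z^3.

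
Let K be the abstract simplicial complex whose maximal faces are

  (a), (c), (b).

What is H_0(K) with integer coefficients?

H_0 = Z^3.

Fix the vertex order a < b < c and write every simplex with vertices in increasing order. Then dim K = 0 and the simplices of K are:

  0-simplices (3): a, b, c

so the chain groups are C_0 ≅ Z^3.

Reading off H_k = ker ∂_k / im ∂_{k+1}:

  H_0: rank C_0 − rank ∂_1 = 3 − 0 = 3, and there is no ∂_1, so H_0 = Z^3.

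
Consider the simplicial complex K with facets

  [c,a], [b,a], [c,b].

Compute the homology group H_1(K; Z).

Take the total order a < b < c on the vertex set. Then K (dimension 1) consists of the simplices:

  0-simplices (3): a, b, c
  1-simplices (3): ab, ac, bc

Hence C_0 ≅ Z^3, C_1 ≅ Z^3.

Boundary ∂_1: C_1 → C_0 sends each edge [p,q] (with p < q) to q − p. For instance
  ∂bc = c − b.
As a 3×3 matrix over Z this has rank 2, with invariant factors (1,1).

Now H_k = ker ∂_k / im ∂_{k+1}, so:

  H_1: rank ker ∂_1 − rank ∂_2 = (3 − 2) − 0 = 1, and there is no ∂_2, so H_1 ≅ Z.

H_1 = Z.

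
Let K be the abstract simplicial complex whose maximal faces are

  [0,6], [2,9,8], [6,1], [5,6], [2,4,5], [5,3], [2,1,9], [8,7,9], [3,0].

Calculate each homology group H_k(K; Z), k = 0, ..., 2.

Take the total order 0 < 1 < 2 < 3 < 4 < 5 < 6 < 7 < 8 < 9 on the vertex set. Then K (dimension 2) consists of the simplices:

  0-simplices (10): [0], [1], [2], [3], [4], [5], [6], [7], [8], [9]
  1-simplices (15): [0,3], [0,6], [1,2], [1,6], [1,9], [2,4], [2,5], [2,8], [2,9], [3,5], [4,5], [5,6], [7,8], [7,9], [8,9]
  2-simplices (4): [1,2,9], [2,4,5], [2,8,9], [7,8,9]

giving chain groups C_0 ≅ Z^10, C_1 ≅ Z^15, C_2 ≅ Z^4.

Boundary ∂_1: C_1 → C_0 is given by ∂[p,q] = [q] − [p].
The resulting 10×15 matrix has rank 9, and its Smith normal form has invariant factors (1,1,1,1,1,1,1,1,1).

Boundary ∂_2: C_2 → C_1 sends each 2-simplex [p,q,r] to [q,r] − [p,r] + [p,q]. For instance
  ∂[1,2,9] = [2,9] − [1,9] + [1,2],
  ∂[2,8,9] = [8,9] − [2,9] + [2,8].
The 15×4 boundary matrix has rank 4 and Smith normal form diag(1,1,1,1).

Computing H_k = (kernel of ∂_k) / (image of ∂_{k+1}):

  H_0: rank C_0 − rank ∂_1 = 10 − 9 = 1, and the invariant factors of ∂_1 are all 1, so H_0 ≅ Z.
  H_1: rank ker ∂_1 − rank ∂_2 = (15 − 9) − 4 = 2, and the invariant factors of ∂_2 are all 1, so H_1 ≅ Z^2.
  H_2: rank ker ∂_2 − rank ∂_3 = (4 − 4) − 0 = 0, and there is no ∂_3, so H_2 ≅ 0.

As a check, the Euler characteristic is 10 − 15 + 4 = -1, which agrees with 1 − 2 + 0 = -1.

H_0 = Z,  H_1 = Z^2,  H_2 = 0.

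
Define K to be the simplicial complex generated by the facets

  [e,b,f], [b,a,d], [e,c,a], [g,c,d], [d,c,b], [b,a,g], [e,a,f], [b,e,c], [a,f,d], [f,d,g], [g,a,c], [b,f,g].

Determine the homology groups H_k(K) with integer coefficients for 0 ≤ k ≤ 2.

K has 7 vertices, 18 edges, 12 triangles.
rank ∂_0 = 0, rank ∂_1 = 6 ⇒ b_0 = 7 − 0 − 6 = 1; all invariant factors of ∂_1 are 1 so no torsion. So H_0 = Z.
rank ∂_1 = 6, rank ∂_2 = 12 ⇒ b_1 = 18 − 6 − 12 = 0; ∂_2 has invariant factor(s) [2] giving torsion. So H_1 = Z_2.
rank ∂_2 = 12, rank ∂_3 = 0 ⇒ b_2 = 12 − 12 − 0 = 0. So H_2 = 0.

H_0 ≅ Z,  H_1 ≅ Z_2,  H_2 = 0.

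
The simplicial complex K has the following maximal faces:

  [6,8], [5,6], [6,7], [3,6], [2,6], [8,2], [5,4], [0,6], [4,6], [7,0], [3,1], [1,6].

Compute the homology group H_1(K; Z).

Fix the vertex order 0 < 1 < 2 < 3 < 4 < 5 < 6 < 7 < 8 and write every simplex with vertices in increasing order. Then dim K = 1 and the simplices of K are:

  0-simplices (9): [0], [1], [2], [3], [4], [5], [6], [7], [8]
  1-simplices (12): [0,6], [0,7], [1,3], [1,6], [2,6], [2,8], [3,6], [4,5], [4,6], [5,6], [6,7], [6,8]

giving chain groups C_0 ≅ Z^9, C_1 ≅ Z^12.

Boundary ∂_1: C_1 → C_0 is given by ∂[p,q] = [q] − [p].
The resulting 9×12 matrix has rank 8, and its Smith normal form has invariant factors (1,1,1,1,1,1,1,1).

From H_k ≅ ker(∂_k) / im(∂_{k+1}) we obtain:

  H_1: rank ker ∂_1 − rank ∂_2 = (12 − 8) − 0 = 4, and there is no ∂_2, so H_1 ≅ Z^4.

H_1 ≅ Z^4.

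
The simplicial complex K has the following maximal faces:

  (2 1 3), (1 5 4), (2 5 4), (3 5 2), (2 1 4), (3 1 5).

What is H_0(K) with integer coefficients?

K has 5 vertices, 9 edges, 6 triangles.
rank ∂_0 = 0, rank ∂_1 = 4 ⇒ b_0 = 5 − 0 − 4 = 1; all invariant factors of ∂_1 are 1 so no torsion. So H_0 = Z.

H_0 ≅ Z.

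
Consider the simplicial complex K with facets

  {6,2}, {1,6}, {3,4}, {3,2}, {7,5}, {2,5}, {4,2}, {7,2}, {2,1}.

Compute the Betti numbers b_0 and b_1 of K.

We work with the vertex ordering 1 < 2 < 3 < 4 < 5 < 6 < 7. The simplices of K, each written with vertices in increasing order, are:

  0-simplices (7): [1], [2], [3], [4], [5], [6], [7]
  1-simplices (9): [1,2], [1,6], [2,3], [2,4], [2,5], [2,6], [2,7], [3,4], [5,7]

so the chain groups are C_0 ≅ Z^7, C_1 ≅ Z^9.

The boundary map ∂_1: C_1 → C_0 maps an edge to its endpoints' difference, ∂[p,q] = q − p. For instance
  ∂[2,5] = [5] − [2].
The resulting 7×9 matrix has rank 6, and its Smith normal form has invariant factors (1,1,1,1,1,1).

Reading off H_k = ker ∂_k / im ∂_{k+1}:

  H_0: rank C_0 − rank ∂_1 = 7 − 6 = 1, and the invariant factors of ∂_1 are all 1, so H_0 = Z.
  H_1: rank ker ∂_1 − rank ∂_2 = (9 − 6) − 0 = 3, and there is no ∂_2, so H_1 = Z^3.

Hence the Betti numbers are b_0 = 1, b_1 = 3.

b_0 = 1, b_1 = 3.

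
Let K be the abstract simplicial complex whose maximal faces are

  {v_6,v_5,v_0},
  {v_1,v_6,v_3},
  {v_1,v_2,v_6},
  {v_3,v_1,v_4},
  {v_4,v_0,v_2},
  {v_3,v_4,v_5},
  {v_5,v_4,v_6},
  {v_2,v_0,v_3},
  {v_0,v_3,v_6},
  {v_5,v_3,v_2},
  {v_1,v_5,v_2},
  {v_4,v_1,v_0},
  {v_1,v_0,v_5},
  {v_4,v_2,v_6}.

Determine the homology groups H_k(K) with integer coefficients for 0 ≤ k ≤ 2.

Fix the vertex order v_0 < v_1 < v_2 < v_3 < v_4 < v_5 < v_6 and write every simplex with vertices in increasing order. Then dim K = 2 and the simplices of K are:

  0-simplices (7): [v_0], [v_1], [v_2], [v_3], [v_4], [v_5], [v_6]
  1-simplices (21): (21 of them)
  2-simplices (14): (14 of them)

giving chain groups C_0 ≅ Z^7, C_1 ≅ Z^21, C_2 ≅ Z^14.

Boundary ∂_1: C_1 → C_0 sends each edge [p,q] (with p < q) to q − p.
This gives a 7×21 integer matrix of rank 6; reducing to Smith normal form yields diagonal entries (1,1,1,1,1,1).

∂_2: C_2 → C_1 maps a triangle to the signed sum of its edges. For instance
  ∂[v_1,v_3,v_4] = [v_3,v_4] − [v_1,v_4] + [v_1,v_3],
  ∂[v_0,v_2,v_4] = [v_2,v_4] − [v_0,v_4] + [v_0,v_2].
The 21×14 boundary matrix has rank 13 and Smith normal form diag(1,1,1,1,1,1,1,1,1,1,1,1,1).

Reading off H_k = ker ∂_k / im ∂_{k+1}:

  H_0: rank C_0 − rank ∂_1 = 7 − 6 = 1, and the invariant factors of ∂_1 are all 1, so H_0 = Z.
  H_1: rank ker ∂_1 − rank ∂_2 = (21 − 6) − 13 = 2, and the invariant factors of ∂_2 are all 1, so H_1 = Z^2.
  H_2: rank ker ∂_2 − rank ∂_3 = (14 − 13) − 0 = 1, and there is no ∂_3, so H_2 = Z.

H_0 = Z,  H_1 = Z^2,  H_2 = Z.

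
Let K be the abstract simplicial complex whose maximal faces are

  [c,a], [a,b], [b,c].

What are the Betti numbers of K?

We work with the vertex ordering a < b < c. The simplices of K, each written with vertices in increasing order, are:

  0-simplices (3): a, b, c
  1-simplices (3): ab, ac, bc

giving chain groups C_0 ≅ Z^3, C_1 ≅ Z^3.

The boundary map ∂_1: C_1 → C_0 is given by ∂[p,q] = [q] − [p].
As a 3×3 matrix over Z this has rank 2, with invariant factors (1,1).

Computing H_k = (kernel of ∂_k) / (image of ∂_{k+1}):

  H_0: rank C_0 − rank ∂_1 = 3 − 2 = 1, and the invariant factors of ∂_1 are all 1, so H_0 ≅ Z.
  H_1: rank ker ∂_1 − rank ∂_2 = (3 − 2) − 0 = 1, and there is no ∂_2, so H_1 ≅ Z.

Hence the Betti numbers are b_0 = 1, b_1 = 1.

b_0 = 1, b_1 = 1.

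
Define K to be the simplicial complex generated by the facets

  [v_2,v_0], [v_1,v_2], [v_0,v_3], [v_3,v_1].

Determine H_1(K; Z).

Fix the vertex order v_0 < v_1 < v_2 < v_3 and write every simplex with vertices in increasing order. Then dim K = 1 and the simplices of K are:

  0-simplices (4): [v_0], [v_1], [v_2], [v_3]
  1-simplices (4): [v_0,v_2], [v_0,v_3], [v_1,v_2], [v_1,v_3]

so the chain groups are C_0 ≅ Z^4, C_1 ≅ Z^4.

∂_1: C_1 → C_0 is given by ∂[p,q] = [q] − [p].
This gives a 4×4 integer matrix of rank 3; reducing to Smith normal form yields diagonal entries (1,1,1).

Computing H_k = (kernel of ∂_k) / (image of ∂_{k+1}):

  H_1: rank ker ∂_1 − rank ∂_2 = (4 − 3) − 0 = 1, and there is no ∂_2, so H_1 = Z.

H_1 = Z.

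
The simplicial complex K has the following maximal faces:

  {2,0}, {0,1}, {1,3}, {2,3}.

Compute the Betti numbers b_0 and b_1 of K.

b_0 = 1, b_1 = 1.

We work with the vertex ordering 0 < 1 < 2 < 3. The simplices of K, each written with vertices in increasing order, are:

  0-simplices (4): [0], [1], [2], [3]
  1-simplices (4): [0,1], [0,2], [1,3], [2,3]

so the chain groups are C_0 ≅ Z^4, C_1 ≅ Z^4.

The boundary map ∂_1: C_1 → C_0 is given by ∂[p,q] = [q] − [p].
The 4×4 boundary matrix has rank 3 and Smith normal form diag(1,1,1).

From H_k ≅ ker(∂_k) / im(∂_{k+1}) we obtain:

  H_0: rank C_0 − rank ∂_1 = 4 − 3 = 1, and the invariant factors of ∂_1 are all 1, so H_0 ≅ Z.
  H_1: rank ker ∂_1 − rank ∂_2 = (4 − 3) − 0 = 1, and there is no ∂_2, so H_1 ≅ Z.

Hence the Betti numbers are b_0 = 1, b_1 = 1.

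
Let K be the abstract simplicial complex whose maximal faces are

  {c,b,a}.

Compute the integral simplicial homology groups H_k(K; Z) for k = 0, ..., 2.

Fix the vertex order a < b < c and write every simplex with vertices in increasing order. Then dim K = 2 and the simplices of K are:

  0-simplices (3): a, b, c
  1-simplices (3): ab, ac, bc
  2-simplices (1): abc

Hence C_0 ≅ Z^3, C_1 ≅ Z^3, C_2 ≅ Z^1.

∂_1: C_1 → C_0 maps an edge to its endpoints' difference, ∂[p,q] = q − p. For instance
  ∂ac = c − a.
The resulting 3×3 matrix has rank 2, and its Smith normal form has invariant factors (1,1).

∂_2: C_2 → C_1 acts by ∂[p,q,r] = [q,r] − [p,r] + [p,q]. For instance
  ∂abc = bc − ac + ab.
As a 3×1 matrix over Z this has rank 1, with invariant factors (1).

Reading off H_k = ker ∂_k / im ∂_{k+1}:

  H_0: rank C_0 − rank ∂_1 = 3 − 2 = 1, and the invariant factors of ∂_1 are all 1, so H_0 = Z.
  H_1: rank ker ∂_1 − rank ∂_2 = (3 − 2) − 1 = 0, and the invariant factors of ∂_2 are all 1, so H_1 = 0.
  H_2: rank ker ∂_2 − rank ∂_3 = (1 − 1) − 0 = 0, and there is no ∂_3, so H_2 = 0.

As a check, the Euler characteristic is 3 − 3 + 1 = 1, which agrees with 1 − 0 + 0 = 1.
(K is a triangulation of the 2-simplex.)

H_0 = Z,  H_1 = 0,  H_2 = 0.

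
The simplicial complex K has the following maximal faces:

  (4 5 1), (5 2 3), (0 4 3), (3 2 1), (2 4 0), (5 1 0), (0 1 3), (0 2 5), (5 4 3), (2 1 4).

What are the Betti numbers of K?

We work with the vertex ordering 0 < 1 < 2 < 3 < 4 < 5. The simplices of K, each written with vertices in increasing order, are:

  0-simplices (6): [0], [1], [2], [3], [4], [5]
  1-simplices (15): [0,1], [0,2], [0,3], [0,4], [0,5], [1,2], [1,3], [1,4], [1,5], [2,3], [2,4], [2,5], [3,4], [3,5], [4,5]
  2-simplices (10): [0,1,3], [0,1,5], [0,2,4], [0,2,5], [0,3,4], [1,2,3], [1,2,4], [1,4,5], [2,3,5], [3,4,5]

giving chain groups C_0 ≅ Z^6, C_1 ≅ Z^15, C_2 ≅ Z^10.

∂_1: C_1 → C_0 is given by ∂[p,q] = [q] − [p].
This gives a 6×15 integer matrix of rank 5; reducing to Smith normal form yields diagonal entries (1,1,1,1,1).

The boundary map ∂_2: C_2 → C_1 sends each 2-simplex [p,q,r] to [q,r] − [p,r] + [p,q]. For instance
  ∂[1,2,4] = [2,4] − [1,4] + [1,2],
  ∂[0,3,4] = [3,4] − [0,4] + [0,3].
This gives a 15×10 integer matrix of rank 10; reducing to Smith normal form yields diagonal entries (1,1,1,1,1,1,1,1,1,2).

From H_k ≅ ker(∂_k) / im(∂_{k+1}) we obtain:

  H_0: rank C_0 − rank ∂_1 = 6 − 5 = 1, and the invariant factors of ∂_1 are all 1, so H_0 ≅ Z.
  H_1: rank ker ∂_1 − rank ∂_2 = (15 − 5) − 10 = 0, and ∂_2 has invariant factor 2 > 1, so H_1 ≅ Z_2.
  H_2: rank ker ∂_2 − rank ∂_3 = (10 − 10) − 0 = 0, and there is no ∂_3, so H_2 ≅ 0.

Hence the Betti numbers are b_0 = 1, b_1 = 0, b_2 = 0.

b_0 = 1, b_1 = 0, b_2 = 0.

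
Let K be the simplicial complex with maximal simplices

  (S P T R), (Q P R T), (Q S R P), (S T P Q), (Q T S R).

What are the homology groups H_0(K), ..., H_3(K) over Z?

H_0 = Z,  H_1 = 0,  H_2 = 0,  H_3 = Z.

Take the total order P < Q < R < S < T on the vertex set. Then K (dimension 3) consists of the simplices:

  0-simplices (5): P, Q, R, S, T
  1-simplices (10): PQ, PR, PS, PT, QR, QS, QT, RS, RT, ST
  2-simplices (10): PQR, PQS, PQT, PRS, PRT, PST, QRS, QRT, QST, RST
  3-simplices (5): PQRS, PQRT, PQST, PRST, QRST

giving chain groups C_0 ≅ Z^5, C_1 ≅ Z^10, C_2 ≅ Z^10, C_3 ≅ Z^5.

∂_1: C_1 → C_0 sends each edge [p,q] (with p < q) to q − p. For instance
  ∂ST = T − S.
As a 5×10 matrix over Z this has rank 4, with invariant factors (1,1,1,1).

∂_2: C_2 → C_1 acts by ∂[p,q,r] = [q,r] − [p,r] + [p,q]. For instance
  ∂PQS = QS − PS + PQ,
  ∂PRT = RT − PT + PR.
As a 10×10 matrix over Z this has rank 6, with invariant factors (1,1,1,1,1,1).

Boundary ∂_3: C_3 → C_2 sends each 3-simplex σ to the alternating sum Σ_i (−1)^i (σ with its i-th vertex removed). For instance
  ∂PQRS = QRS − PRS + PQS − PQR,
  ∂PQST = QST − PST + PQT − PQS.
This gives a 10×5 integer matrix of rank 4; reducing to Smith normal form yields diagonal entries (1,1,1,1).

From H_k ≅ ker(∂_k) / im(∂_{k+1}) we obtain:

  H_0: rank C_0 − rank ∂_1 = 5 − 4 = 1, and the invariant factors of ∂_1 are all 1, so H_0 ≅ Z.
  H_1: rank ker ∂_1 − rank ∂_2 = (10 − 4) − 6 = 0, and the invariant factors of ∂_2 are all 1, so H_1 ≅ 0.
  H_2: rank ker ∂_2 − rank ∂_3 = (10 − 6) − 4 = 0, and the invariant factors of ∂_3 are all 1, so H_2 ≅ 0.
  H_3: rank ker ∂_3 − rank ∂_4 = (5 − 4) − 0 = 1, and there is no ∂_4, so H_3 ≅ Z.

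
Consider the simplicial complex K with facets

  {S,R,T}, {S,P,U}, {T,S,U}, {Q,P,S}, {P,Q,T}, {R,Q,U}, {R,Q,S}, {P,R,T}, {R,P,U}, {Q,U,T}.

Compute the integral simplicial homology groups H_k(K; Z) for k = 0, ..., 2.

We work with the vertex ordering P < Q < R < S < T < U. The simplices of K, each written with vertices in increasing order, are:

  0-simplices (6): P, Q, R, S, T, U
  1-simplices (15): PQ, PR, PS, PT, PU, QR, QS, QT, QU, RS, RT, RU, ST, SU, TU
  2-simplices (10): PQS, PQT, PRT, PRU, PSU, QRS, QRU, QTU, RST, STU

so the chain groups are C_0 ≅ Z^6, C_1 ≅ Z^15, C_2 ≅ Z^10.

Boundary ∂_1: C_1 → C_0 maps an edge to its endpoints' difference, ∂[p,q] = q − p.
The 6×15 boundary matrix has rank 5 and Smith normal form diag(1,1,1,1,1).

The boundary map ∂_2: C_2 → C_1 sends each 2-simplex [p,q,r] to [q,r] − [p,r] + [p,q]. For instance
  ∂PRT = RT − PT + PR,
  ∂PQS = QS − PS + PQ.
As a 15×10 matrix over Z this has rank 10, with invariant factors (1,1,1,1,1,1,1,1,1,2).

Reading off H_k = ker ∂_k / im ∂_{k+1}:

  H_0: rank C_0 − rank ∂_1 = 6 − 5 = 1, and the invariant factors of ∂_1 are all 1, so H_0 = Z.
  H_1: rank ker ∂_1 − rank ∂_2 = (15 − 5) − 10 = 0, and ∂_2 has invariant factor 2 > 1, so H_1 = Z_2.
  H_2: rank ker ∂_2 − rank ∂_3 = (10 − 10) − 0 = 0, and there is no ∂_3, so H_2 = 0.

H_0 ≅ Z,  H_1 ≅ Z_2,  H_2 = 0.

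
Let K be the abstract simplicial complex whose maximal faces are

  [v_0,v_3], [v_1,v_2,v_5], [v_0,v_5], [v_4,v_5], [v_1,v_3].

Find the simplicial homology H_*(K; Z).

H_0 = Z,  H_1 = Z,  H_2 = 0.

K has 6 vertices, 7 edges, 1 triangle.
rank ∂_0 = 0, rank ∂_1 = 5 ⇒ b_0 = 6 − 0 − 5 = 1; all invariant factors of ∂_1 are 1 so no torsion. So H_0 = Z.
rank ∂_1 = 5, rank ∂_2 = 1 ⇒ b_1 = 7 − 5 − 1 = 1; all invariant factors of ∂_2 are 1 so no torsion. So H_1 = Z.
rank ∂_2 = 1, rank ∂_3 = 0 ⇒ b_2 = 1 − 1 − 0 = 0. So H_2 = 0.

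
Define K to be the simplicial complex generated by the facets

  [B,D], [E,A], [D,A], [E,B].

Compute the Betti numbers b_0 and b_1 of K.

b_0 = 1, b_1 = 1.

Fix the vertex order A < B < D < E and write every simplex with vertices in increasing order. Then dim K = 1 and the simplices of K are:

  0-simplices (4): A, B, D, E
  1-simplices (4): AD, AE, BD, BE

Hence C_0 ≅ Z^4, C_1 ≅ Z^4.

The boundary map ∂_1: C_1 → C_0 is given by ∂[p,q] = [q] − [p]. For instance
  ∂AD = D − A.
The resulting 4×4 matrix has rank 3, and its Smith normal form has invariant factors (1,1,1).

Reading off H_k = ker ∂_k / im ∂_{k+1}:

  H_0: rank C_0 − rank ∂_1 = 4 − 3 = 1, and the invariant factors of ∂_1 are all 1, so H_0 = Z.
  H_1: rank ker ∂_1 − rank ∂_2 = (4 − 3) − 0 = 1, and there is no ∂_2, so H_1 = Z.

As a check, the Euler characteristic is 4 − 4 = 0, which agrees with 1 − 1 = 0.

Hence the Betti numbers are b_0 = 1, b_1 = 1.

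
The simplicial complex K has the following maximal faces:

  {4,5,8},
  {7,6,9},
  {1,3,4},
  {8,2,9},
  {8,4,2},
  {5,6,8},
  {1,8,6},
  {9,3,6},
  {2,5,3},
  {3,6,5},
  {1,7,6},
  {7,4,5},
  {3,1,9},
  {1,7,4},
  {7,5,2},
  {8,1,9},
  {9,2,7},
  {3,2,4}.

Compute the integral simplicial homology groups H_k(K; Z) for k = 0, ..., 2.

H_0 = Z,  H_1 = Z ⊕ Z/2Z,  H_2 = 0.

We work with the vertex ordering 1 < 2 < 3 < 4 < 5 < 6 < 7 < 8 < 9. The simplices of K, each written with vertices in increasing order, are:

  0-simplices (9): [1], [2], [3], [4], [5], [6], [7], [8], [9]
  1-simplices (27): (27 of them)
  2-simplices (18): [1,3,4], [1,3,9], [1,4,7], [1,6,7], [1,6,8], [1,8,9], [2,3,4], [2,3,5], [2,4,8], [2,5,7], [2,7,9], [2,8,9], [3,5,6], [3,6,9], [4,5,7], [4,5,8], [5,6,8], [6,7,9]

Hence C_0 ≅ Z^9, C_1 ≅ Z^27, C_2 ≅ Z^18.

Boundary ∂_1: C_1 → C_0 is given by ∂[p,q] = [q] − [p]. For instance
  ∂[5,8] = [8] − [5].
This gives a 9×27 integer matrix of rank 8; reducing to Smith normal form yields diagonal entries (1,1,1,1,1,1,1,1).

The boundary map ∂_2: C_2 → C_1 maps a triangle to the signed sum of its edges. For instance
  ∂[3,5,6] = [5,6] − [3,6] + [3,5],
  ∂[2,4,8] = [4,8] − [2,8] + [2,4].
The 27×18 boundary matrix has rank 18 and Smith normal form diag(1,1,1,1,1,1,1,1,1,1,1,1,1,1,1,1,1,2).

From H_k ≅ ker(∂_k) / im(∂_{k+1}) we obtain:

  H_0: rank C_0 − rank ∂_1 = 9 − 8 = 1, and the invariant factors of ∂_1 are all 1, so H_0 ≅ Z.
  H_1: rank ker ∂_1 − rank ∂_2 = (27 − 8) − 18 = 1, and ∂_2 has invariant factor 2 > 1, so H_1 ≅ Z ⊕ Z/2Z.
  H_2: rank ker ∂_2 − rank ∂_3 = (18 − 18) − 0 = 0, and there is no ∂_3, so H_2 ≅ 0.

As a check, the Euler characteristic is 9 − 27 + 18 = 0, which agrees with 1 − 1 + 0 = 0.
(K is a triangulation of the Klein bottle.)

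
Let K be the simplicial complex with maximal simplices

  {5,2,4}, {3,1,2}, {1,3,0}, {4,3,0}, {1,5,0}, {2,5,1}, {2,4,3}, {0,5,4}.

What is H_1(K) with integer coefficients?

We work with the vertex ordering 0 < 1 < 2 < 3 < 4 < 5. The simplices of K, each written with vertices in increasing order, are:

  0-simplices (6): [0], [1], [2], [3], [4], [5]
  1-simplices (12): [0,1], [0,3], [0,4], [0,5], [1,2], [1,3], [1,5], [2,3], [2,4], [2,5], [3,4], [4,5]
  2-simplices (8): [0,1,3], [0,1,5], [0,3,4], [0,4,5], [1,2,3], [1,2,5], [2,3,4], [2,4,5]

giving chain groups C_0 ≅ Z^6, C_1 ≅ Z^12, C_2 ≅ Z^8.

Boundary ∂_1: C_1 → C_0 maps an edge to its endpoints' difference, ∂[p,q] = q − p. For instance
  ∂[0,4] = [4] − [0].
This gives a 6×12 integer matrix of rank 5; reducing to Smith normal form yields diagonal entries (1,1,1,1,1).

Boundary ∂_2: C_2 → C_1 acts by ∂[p,q,r] = [q,r] − [p,r] + [p,q]. For instance
  ∂[2,4,5] = [4,5] − [2,5] + [2,4],
  ∂[0,1,5] = [1,5] − [0,5] + [0,1].
The 12×8 boundary matrix has rank 7 and Smith normal form diag(1,1,1,1,1,1,1).

Reading off H_k = ker ∂_k / im ∂_{k+1}:

  H_1: rank ker ∂_1 − rank ∂_2 = (12 − 5) − 7 = 0, and the invariant factors of ∂_2 are all 1, so H_1 ≅ 0.

H_1 = 0.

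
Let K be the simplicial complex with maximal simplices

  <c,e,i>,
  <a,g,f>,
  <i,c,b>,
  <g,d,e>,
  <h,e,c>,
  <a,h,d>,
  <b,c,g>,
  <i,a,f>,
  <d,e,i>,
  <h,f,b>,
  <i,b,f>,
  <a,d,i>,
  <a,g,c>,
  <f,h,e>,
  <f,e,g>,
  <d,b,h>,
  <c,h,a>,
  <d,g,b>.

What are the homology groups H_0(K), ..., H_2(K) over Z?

H_0 = Z,  H_1 = Z^2,  H_2 = Z.

Fix the vertex order a < b < c < d < e < f < g < h < i and write every simplex with vertices in increasing order. Then dim K = 2 and the simplices of K are:

  0-simplices (9): a, b, c, d, e, f, g, h, i
  1-simplices (27): ac, ad, af, ag, ah, ai, bc, bd, bf, bg, bh, bi, ce, cg, ch, ci, de, dg, dh, di, ef, eg, eh, ei, fg, fh, fi
  2-simplices (18): acg, ach, adh, adi, afg, afi, bcg, bci, bdg, bdh, bfh, bfi, ceh, cei, deg, dei, efg, efh

Hence C_0 ≅ Z^9, C_1 ≅ Z^27, C_2 ≅ Z^18.

∂_1: C_1 → C_0 is given by ∂[p,q] = [q] − [p]. For instance
  ∂fg = g − f.
As a 9×27 matrix over Z this has rank 8, with invariant factors (1,1,1,1,1,1,1,1).

∂_2: C_2 → C_1 acts by ∂[p,q,r] = [q,r] − [p,r] + [p,q]. For instance
  ∂efg = fg − eg + ef,
  ∂bcg = cg − bg + bc.
This gives a 27×18 integer matrix of rank 17; reducing to Smith normal form yields diagonal entries (1,1,1,1,1,1,1,1,1,1,1,1,1,1,1,1,1).

Reading off H_k = ker ∂_k / im ∂_{k+1}:

  H_0: rank C_0 − rank ∂_1 = 9 − 8 = 1, and the invariant factors of ∂_1 are all 1, so H_0 = Z.
  H_1: rank ker ∂_1 − rank ∂_2 = (27 − 8) − 17 = 2, and the invariant factors of ∂_2 are all 1, so H_1 = Z^2.
  H_2: rank ker ∂_2 − rank ∂_3 = (18 − 17) − 0 = 1, and there is no ∂_3, so H_2 = Z.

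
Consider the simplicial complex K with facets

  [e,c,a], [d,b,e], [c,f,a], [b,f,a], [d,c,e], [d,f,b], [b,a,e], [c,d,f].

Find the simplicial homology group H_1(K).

H_1 = 0.

Fix the vertex order a < b < c < d < e < f and write every simplex with vertices in increasing order. Then dim K = 2 and the simplices of K are:

  0-simplices (6): a, b, c, d, e, f
  1-simplices (12): ab, ac, ae, af, bd, be, bf, cd, ce, cf, de, df
  2-simplices (8): abe, abf, ace, acf, bde, bdf, cde, cdf

so the chain groups are C_0 ≅ Z^6, C_1 ≅ Z^12, C_2 ≅ Z^8.

∂_1: C_1 → C_0 sends each edge [p,q] (with p < q) to q − p. For instance
  ∂df = f − d.
The resulting 6×12 matrix has rank 5, and its Smith normal form has invariant factors (1,1,1,1,1).

∂_2: C_2 → C_1 sends each 2-simplex [p,q,r] to [q,r] − [p,r] + [p,q]. For instance
  ∂acf = cf − af + ac,
  ∂bde = de − be + bd.
This gives a 12×8 integer matrix of rank 7; reducing to Smith normal form yields diagonal entries (1,1,1,1,1,1,1).

From H_k ≅ ker(∂_k) / im(∂_{k+1}) we obtain:

  H_1: rank ker ∂_1 − rank ∂_2 = (12 − 5) − 7 = 0, and the invariant factors of ∂_2 are all 1, so H_1 = 0.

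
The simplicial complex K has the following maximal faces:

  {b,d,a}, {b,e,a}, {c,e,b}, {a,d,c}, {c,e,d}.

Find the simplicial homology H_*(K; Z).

We work with the vertex ordering a < b < c < d < e. The simplices of K, each written with vertices in increasing order, are:

  0-simplices (5): a, b, c, d, e
  1-simplices (10): ab, ac, ad, ae, bc, bd, be, cd, ce, de
  2-simplices (5): abd, abe, acd, bce, cde

giving chain groups C_0 ≅ Z^5, C_1 ≅ Z^10, C_2 ≅ Z^5.

∂_1: C_1 → C_0 sends each edge [p,q] (with p < q) to q − p. For instance
  ∂ac = c − a.
This gives a 5×10 integer matrix of rank 4; reducing to Smith normal form yields diagonal entries (1,1,1,1).

The boundary map ∂_2: C_2 → C_1 acts by ∂[p,q,r] = [q,r] − [p,r] + [p,q]. For instance
  ∂bce = ce − be + bc,
  ∂abe = be − ae + ab.
The resulting 10×5 matrix has rank 5, and its Smith normal form has invariant factors (1,1,1,1,1).

Now H_k = ker ∂_k / im ∂_{k+1}, so:

  H_0: rank C_0 − rank ∂_1 = 5 − 4 = 1, and the invariant factors of ∂_1 are all 1, so H_0 = Z.
  H_1: rank ker ∂_1 − rank ∂_2 = (10 − 4) − 5 = 1, and the invariant factors of ∂_2 are all 1, so H_1 = Z.
  H_2: rank ker ∂_2 − rank ∂_3 = (5 − 5) − 0 = 0, and there is no ∂_3, so H_2 = 0.

As a check, the Euler characteristic is 5 − 10 + 5 = 0, which agrees with 1 − 1 + 0 = 0.

H_0 ≅ Z,  H_1 ≅ Z,  H_2 = 0.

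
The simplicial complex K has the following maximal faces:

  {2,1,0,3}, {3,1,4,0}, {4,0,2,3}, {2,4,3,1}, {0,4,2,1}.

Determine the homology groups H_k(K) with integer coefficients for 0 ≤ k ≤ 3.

Fix the vertex order 0 < 1 < 2 < 3 < 4 and write every simplex with vertices in increasing order. Then dim K = 3 and the simplices of K are:

  0-simplices (5): [0], [1], [2], [3], [4]
  1-simplices (10): [0,1], [0,2], [0,3], [0,4], [1,2], [1,3], [1,4], [2,3], [2,4], [3,4]
  2-simplices (10): [0,1,2], [0,1,3], [0,1,4], [0,2,3], [0,2,4], [0,3,4], [1,2,3], [1,2,4], [1,3,4], [2,3,4]
  3-simplices (5): [0,1,2,3], [0,1,2,4], [0,1,3,4], [0,2,3,4], [1,2,3,4]

so the chain groups are C_0 ≅ Z^5, C_1 ≅ Z^10, C_2 ≅ Z^10, C_3 ≅ Z^5.

∂_1: C_1 → C_0 maps an edge to its endpoints' difference, ∂[p,q] = q − p.
The resulting 5×10 matrix has rank 4, and its Smith normal form has invariant factors (1,1,1,1).

The boundary map ∂_2: C_2 → C_1 sends each 2-simplex [p,q,r] to [q,r] − [p,r] + [p,q]. For instance
  ∂[2,3,4] = [3,4] − [2,4] + [2,3],
  ∂[1,3,4] = [3,4] − [1,4] + [1,3].
As a 10×10 matrix over Z this has rank 6, with invariant factors (1,1,1,1,1,1).

The boundary map ∂_3: C_3 → C_2 sends each 3-simplex σ to the alternating sum Σ_i (−1)^i (σ with its i-th vertex removed). For instance
  ∂[0,2,3,4] = [2,3,4] − [0,3,4] + [0,2,4] − [0,2,3],
  ∂[0,1,2,4] = [1,2,4] − [0,2,4] + [0,1,4] − [0,1,2].
As a 10×5 matrix over Z this has rank 4, with invariant factors (1,1,1,1).

Now H_k = ker ∂_k / im ∂_{k+1}, so:

  H_0: rank C_0 − rank ∂_1 = 5 − 4 = 1, and the invariant factors of ∂_1 are all 1, so H_0 ≅ Z.
  H_1: rank ker ∂_1 − rank ∂_2 = (10 − 4) − 6 = 0, and the invariant factors of ∂_2 are all 1, so H_1 ≅ 0.
  H_2: rank ker ∂_2 − rank ∂_3 = (10 − 6) − 4 = 0, and the invariant factors of ∂_3 are all 1, so H_2 ≅ 0.
  H_3: rank ker ∂_3 − rank ∂_4 = (5 − 4) − 0 = 1, and there is no ∂_4, so H_3 ≅ Z.

As a check, the Euler characteristic is 5 − 10 + 10 − 5 = 0, which agrees with 1 − 0 + 0 − 1 = 0.

H_0 = Z,  H_1 = 0,  H_2 = 0,  H_3 = Z.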